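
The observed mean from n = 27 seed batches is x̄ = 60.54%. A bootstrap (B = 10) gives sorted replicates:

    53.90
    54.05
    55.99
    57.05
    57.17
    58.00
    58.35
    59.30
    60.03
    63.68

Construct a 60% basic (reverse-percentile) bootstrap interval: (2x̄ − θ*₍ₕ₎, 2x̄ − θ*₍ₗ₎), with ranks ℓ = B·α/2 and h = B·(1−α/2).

(61.78, 67.03)

Percentile endpoints at ranks 2 and 8: θ*₍2₎ = 54.05, θ*₍8₎ = 59.30.
Basic interval reflects these around x̄:
  lower = 2 × 60.54 − 59.30 = 61.78
  upper = 2 × 60.54 − 54.05 = 67.03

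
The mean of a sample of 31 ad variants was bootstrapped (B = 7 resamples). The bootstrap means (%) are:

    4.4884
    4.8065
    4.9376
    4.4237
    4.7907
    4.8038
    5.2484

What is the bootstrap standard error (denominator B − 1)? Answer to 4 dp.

Bootstrap SE is the standard deviation of the 7 replicate means.
Mean of replicates: (4.4884 + 4.8065 + 4.9376 + 4.4237 + 4.7907 + 4.8038 + 5.2484) / 7 = 33.49910 / 7 = 4.78559
Sum of squared deviations: (−0.29719)² + (+0.02091)² + (+0.15201)² + (−0.36189)² + (+0.00511)² + (+0.01821)² + (+0.46281)² = 0.45738
Variance = 0.45738 / 6 = 0.07623
SE* = √0.07623

SE* = 0.2761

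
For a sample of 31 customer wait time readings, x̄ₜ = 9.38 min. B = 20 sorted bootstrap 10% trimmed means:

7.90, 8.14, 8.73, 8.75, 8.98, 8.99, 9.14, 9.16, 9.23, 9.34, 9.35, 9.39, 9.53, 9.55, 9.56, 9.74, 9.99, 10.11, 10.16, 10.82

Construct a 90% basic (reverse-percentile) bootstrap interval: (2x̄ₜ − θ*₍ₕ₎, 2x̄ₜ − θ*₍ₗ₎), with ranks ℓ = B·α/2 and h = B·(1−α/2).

Percentile endpoints at ranks 1 and 19: θ*₍1₎ = 7.90, θ*₍19₎ = 10.16.
Basic interval reflects these around x̄ₜ:
  lower = 2 × 9.38 − 10.16 = 8.60
  upper = 2 × 9.38 − 7.90 = 10.86

(8.60, 10.86)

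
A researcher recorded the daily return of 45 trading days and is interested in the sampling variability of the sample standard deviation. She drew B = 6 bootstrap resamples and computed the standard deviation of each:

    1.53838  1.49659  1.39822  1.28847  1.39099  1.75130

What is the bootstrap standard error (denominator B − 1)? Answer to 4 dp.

SE* = 0.1603

Bootstrap SE is the standard deviation of the 6 replicate standard deviations.
Mean of replicates: (1.53838 + 1.49659 + 1.39822 + 1.28847 + 1.39099 + 1.75130) / 6 = 8.863950 / 6 = 1.477325
Sum of squared deviations: (+0.061055)² + (+0.019265)² + (−0.079105)² + (−0.188855)² + (−0.086335)² + (+0.273975)² = 0.128539
Variance = 0.128539 / 5 = 0.025708
SE* = √0.025708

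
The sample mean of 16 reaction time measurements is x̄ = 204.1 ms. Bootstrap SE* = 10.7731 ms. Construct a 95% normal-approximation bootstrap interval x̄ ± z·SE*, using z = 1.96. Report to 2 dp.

(182.98, 225.22)

Margin = 1.96 × 10.7731 = 21.115
Interval: 204.1 ± 21.115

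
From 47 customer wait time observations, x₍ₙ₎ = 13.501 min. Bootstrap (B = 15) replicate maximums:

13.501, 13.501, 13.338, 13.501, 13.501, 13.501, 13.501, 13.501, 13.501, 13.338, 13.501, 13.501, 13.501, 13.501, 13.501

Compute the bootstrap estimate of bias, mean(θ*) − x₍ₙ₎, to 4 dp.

mean(θ*) = (13.501 + 13.501 + 13.338 + 13.501 + 13.501 + 13.501 + 13.501 + 13.501 + 13.501 + 13.338 + 13.501 + 13.501 + 13.501 + 13.501 + 13.501) / 15 = 13.47927
bias = 13.47927 − 13.501

bias = −0.0217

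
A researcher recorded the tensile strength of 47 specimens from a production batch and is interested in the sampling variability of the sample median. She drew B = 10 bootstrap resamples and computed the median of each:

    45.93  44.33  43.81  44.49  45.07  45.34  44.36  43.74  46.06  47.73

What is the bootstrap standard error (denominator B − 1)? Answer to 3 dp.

Bootstrap SE is the standard deviation of the 10 replicate medians.
Mean of replicates: (45.93 + 44.33 + 43.81 + 44.49 + 45.07 + 45.34 + 44.36 + 43.74 + 46.06 + 47.73) / 10 = 450.8600 / 10 = 45.0860
Sum of squared deviations: (+0.8440)² + (−0.7560)² + (−1.2760)² + (−0.5960)² + (−0.0160)² + (+0.2540)² + (−0.7260)² + (−1.3460)² + (+0.9740)² + (+2.6440)² = 13.6102
Variance = 13.6102 / 9 = 1.5122
SE* = √1.5122

SE* = 1.230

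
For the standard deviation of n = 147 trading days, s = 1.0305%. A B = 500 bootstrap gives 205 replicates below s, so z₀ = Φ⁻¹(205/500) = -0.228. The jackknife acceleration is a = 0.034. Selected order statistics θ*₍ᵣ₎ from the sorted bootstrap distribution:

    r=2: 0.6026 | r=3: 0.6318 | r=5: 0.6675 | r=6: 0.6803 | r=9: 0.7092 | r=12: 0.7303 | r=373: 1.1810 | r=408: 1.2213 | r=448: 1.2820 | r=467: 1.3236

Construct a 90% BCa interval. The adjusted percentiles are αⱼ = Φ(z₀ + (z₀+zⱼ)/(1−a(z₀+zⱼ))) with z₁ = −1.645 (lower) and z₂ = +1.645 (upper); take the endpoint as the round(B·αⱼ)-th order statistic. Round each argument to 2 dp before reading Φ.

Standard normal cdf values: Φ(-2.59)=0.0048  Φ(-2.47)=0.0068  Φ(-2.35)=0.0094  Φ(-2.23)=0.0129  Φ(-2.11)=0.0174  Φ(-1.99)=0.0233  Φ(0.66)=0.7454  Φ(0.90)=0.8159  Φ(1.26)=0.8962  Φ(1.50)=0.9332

(0.7303, 1.2820)

Lower: z₀ + z₁ = -0.228 + (-1.645) = -1.873; 1 − a(z₀+z₁) = 1 − (0.034)(-1.873) = 1.0637; argument = -0.228 + (-1.873)/1.0637 = -1.9889 → -1.99.
α₁ = Φ(-1.99) = 0.0233; rank = round(500 × 0.0233) = 12; θ*₍12₎ = 0.7303.
Upper: z₀ + z₂ = 1.417; 1 − a(z₀+z₂) = 0.9518; argument = 1.2607 → 1.26; α₂ = 0.8962; rank = 448; θ*₍448₎ = 1.2820.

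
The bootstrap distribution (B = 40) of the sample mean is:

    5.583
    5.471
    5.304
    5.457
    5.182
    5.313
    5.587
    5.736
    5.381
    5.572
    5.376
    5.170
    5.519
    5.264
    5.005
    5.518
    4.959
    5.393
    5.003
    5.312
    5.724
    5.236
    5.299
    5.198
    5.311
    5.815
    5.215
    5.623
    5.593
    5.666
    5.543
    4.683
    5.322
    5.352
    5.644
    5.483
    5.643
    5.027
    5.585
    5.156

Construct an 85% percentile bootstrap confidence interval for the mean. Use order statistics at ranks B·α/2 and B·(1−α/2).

Sorted replicates: 4.683, 4.959, 5.003, 5.005, 5.027, 5.156, 5.170, 5.182, 5.198, 5.215, 5.236, 5.264, 5.299, 5.304, 5.311, 5.312, 5.313, 5.322, 5.352, 5.376, 5.381, 5.393, 5.457, 5.471, 5.483, 5.518, 5.519, 5.543, 5.572, 5.583, 5.585, 5.587, 5.593, 5.623, 5.643, 5.644, 5.666, 5.724, 5.736, 5.815
α = 0.15; lower rank = 40 × 0.075 = 3; upper rank = 40 × 0.925 = 37.
The 3rd smallest replicate is 5.003; the 37th is 5.666.

(5.003, 5.666)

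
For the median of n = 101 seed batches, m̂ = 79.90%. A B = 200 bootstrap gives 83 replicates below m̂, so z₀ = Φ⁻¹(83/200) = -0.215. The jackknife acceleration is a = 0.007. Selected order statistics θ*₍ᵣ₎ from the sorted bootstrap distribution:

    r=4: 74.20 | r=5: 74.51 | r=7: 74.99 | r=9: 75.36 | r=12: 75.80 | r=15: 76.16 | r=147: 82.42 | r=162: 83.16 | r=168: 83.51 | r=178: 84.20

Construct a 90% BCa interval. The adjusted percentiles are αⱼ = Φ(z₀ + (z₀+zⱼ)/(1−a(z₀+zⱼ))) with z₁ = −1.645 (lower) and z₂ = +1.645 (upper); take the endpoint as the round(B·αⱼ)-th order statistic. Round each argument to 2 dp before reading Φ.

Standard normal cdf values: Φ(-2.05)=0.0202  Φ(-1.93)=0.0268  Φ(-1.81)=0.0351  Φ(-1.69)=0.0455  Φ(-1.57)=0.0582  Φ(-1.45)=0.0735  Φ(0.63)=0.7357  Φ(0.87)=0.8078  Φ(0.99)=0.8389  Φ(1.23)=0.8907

(74.20, 84.20)

Lower: z₀ + z₁ = -0.215 + (-1.645) = -1.860; 1 − a(z₀+z₁) = 1 − (0.007)(-1.860) = 1.0130; argument = -0.215 + (-1.860)/1.0130 = -2.0511 → -2.05.
α₁ = Φ(-2.05) = 0.0202; rank = round(200 × 0.0202) = 4; θ*₍4₎ = 74.20.
Upper: z₀ + z₂ = 1.430; 1 − a(z₀+z₂) = 0.9900; argument = 1.2295 → 1.23; α₂ = 0.8907; rank = 178; θ*₍178₎ = 84.20.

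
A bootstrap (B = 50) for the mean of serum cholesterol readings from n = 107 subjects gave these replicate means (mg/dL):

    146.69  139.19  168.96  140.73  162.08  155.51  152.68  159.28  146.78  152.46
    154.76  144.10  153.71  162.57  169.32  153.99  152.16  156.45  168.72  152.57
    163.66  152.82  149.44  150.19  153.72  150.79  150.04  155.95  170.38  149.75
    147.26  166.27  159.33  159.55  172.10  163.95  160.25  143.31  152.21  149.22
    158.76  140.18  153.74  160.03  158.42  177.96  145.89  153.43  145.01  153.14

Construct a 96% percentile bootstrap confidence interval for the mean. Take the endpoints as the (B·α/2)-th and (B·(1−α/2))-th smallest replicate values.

(139.19, 172.10)

Sorted replicates: 139.19, 140.18, 140.73, 143.31, 144.10, 145.01, 145.89, 146.69, 146.78, 147.26, 149.22, 149.44, 149.75, 150.04, 150.19, 150.79, 152.16, 152.21, 152.46, 152.57, 152.68, 152.82, 153.14, 153.43, 153.71, 153.72, 153.74, 153.99, 154.76, 155.51, 155.95, 156.45, 158.42, 158.76, 159.28, 159.33, 159.55, 160.03, 160.25, 162.08, 162.57, 163.66, 163.95, 166.27, 168.72, 168.96, 169.32, 170.38, 172.10, 177.96
α = 0.04; lower rank = 50 × 0.020 = 1; upper rank = 50 × 0.980 = 49.
The 1st smallest replicate is 139.19; the 49th is 172.10.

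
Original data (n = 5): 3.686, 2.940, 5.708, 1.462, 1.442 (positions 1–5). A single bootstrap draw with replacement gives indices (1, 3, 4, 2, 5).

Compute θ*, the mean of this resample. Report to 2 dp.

θ* = 3.05

Resample values: 3.686, 5.708, 1.462, 2.940, 1.442.
Mean = (3.686 + 5.708 + 1.462 + 2.940 + 1.442) / 5 = 15.2380 / 5 = 3.05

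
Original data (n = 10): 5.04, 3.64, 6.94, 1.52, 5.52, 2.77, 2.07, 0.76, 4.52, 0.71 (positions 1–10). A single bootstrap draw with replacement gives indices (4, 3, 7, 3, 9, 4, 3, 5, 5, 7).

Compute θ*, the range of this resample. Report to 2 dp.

Resample values: 1.52, 6.94, 2.07, 6.94, 4.52, 1.52, 6.94, 5.52, 5.52, 2.07.
Range = 6.94 − 1.52 = 5.42

θ* = 5.42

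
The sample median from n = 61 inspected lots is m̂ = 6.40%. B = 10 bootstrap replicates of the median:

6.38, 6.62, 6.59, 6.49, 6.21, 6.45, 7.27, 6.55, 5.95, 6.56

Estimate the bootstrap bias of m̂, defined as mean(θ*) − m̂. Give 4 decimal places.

bias = +0.1070

mean(θ*) = (6.38 + 6.62 + 6.59 + 6.49 + 6.21 + 6.45 + 7.27 + 6.55 + 5.95 + 6.56) / 10 = 6.50700
bias = 6.50700 − 6.40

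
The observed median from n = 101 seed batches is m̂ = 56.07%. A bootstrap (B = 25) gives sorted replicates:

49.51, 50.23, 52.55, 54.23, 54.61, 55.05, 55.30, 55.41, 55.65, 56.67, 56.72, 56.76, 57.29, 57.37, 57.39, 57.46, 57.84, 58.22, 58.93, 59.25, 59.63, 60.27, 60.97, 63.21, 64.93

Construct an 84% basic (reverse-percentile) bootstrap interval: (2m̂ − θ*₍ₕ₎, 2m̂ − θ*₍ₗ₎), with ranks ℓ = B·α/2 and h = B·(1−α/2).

(51.17, 61.91)

Percentile endpoints at ranks 2 and 23: θ*₍2₎ = 50.23, θ*₍23₎ = 60.97.
Basic interval reflects these around m̂:
  lower = 2 × 56.07 − 60.97 = 51.17
  upper = 2 × 56.07 − 50.23 = 61.91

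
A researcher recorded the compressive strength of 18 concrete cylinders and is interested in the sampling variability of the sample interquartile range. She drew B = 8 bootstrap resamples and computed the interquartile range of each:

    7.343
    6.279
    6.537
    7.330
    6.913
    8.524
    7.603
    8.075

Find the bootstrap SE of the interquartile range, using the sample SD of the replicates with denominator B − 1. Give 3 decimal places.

SE* = 0.752

Bootstrap SE is the standard deviation of the 8 replicate interquartile ranges.
Mean of replicates: (7.343 + 6.279 + 6.537 + 7.330 + 6.913 + 8.524 + 7.603 + 8.075) / 8 = 58.6040 / 8 = 7.3255
Sum of squared deviations: (+0.0175)² + (−1.0465)² + (−0.7885)² + (+0.0045)² + (−0.4125)² + (+1.1985)² + (+0.2775)² + (+0.7495)² = 3.9625
Variance = 3.9625 / 7 = 0.5661
SE* = √0.5661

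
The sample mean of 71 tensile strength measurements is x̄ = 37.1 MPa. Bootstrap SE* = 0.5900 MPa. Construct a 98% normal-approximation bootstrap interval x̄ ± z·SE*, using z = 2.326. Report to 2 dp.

Margin = 2.326 × 0.5900 = 1.372
Interval: 37.1 ± 1.372

(35.73, 38.47)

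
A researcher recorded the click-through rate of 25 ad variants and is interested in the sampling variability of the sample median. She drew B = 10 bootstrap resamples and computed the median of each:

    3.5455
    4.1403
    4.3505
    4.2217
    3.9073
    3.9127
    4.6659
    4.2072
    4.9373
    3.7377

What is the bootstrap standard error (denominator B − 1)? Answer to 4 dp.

SE* = 0.4195

Bootstrap SE is the standard deviation of the 10 replicate medians.
Mean of replicates: (3.5455 + 4.1403 + 4.3505 + 4.2217 + 3.9073 + 3.9127 + 4.6659 + 4.2072 + 4.9373 + 3.7377) / 10 = 41.62610 / 10 = 4.16261
Sum of squared deviations: (−0.61711)² + (−0.02231)² + (+0.18789)² + (+0.05909)² + (−0.25531)² + (−0.24991)² + (+0.50329)² + (+0.04459)² + (+0.77469)² + (−0.42491)² = 1.58374
Variance = 1.58374 / 9 = 0.17597
SE* = √0.17597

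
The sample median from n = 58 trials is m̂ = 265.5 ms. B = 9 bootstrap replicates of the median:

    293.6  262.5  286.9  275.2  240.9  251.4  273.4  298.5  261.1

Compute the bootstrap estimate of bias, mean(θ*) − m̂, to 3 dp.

bias = +6.000

mean(θ*) = (293.6 + 262.5 + 286.9 + 275.2 + 240.9 + 251.4 + 273.4 + 298.5 + 261.1) / 9 = 271.5000
bias = 271.5000 − 265.5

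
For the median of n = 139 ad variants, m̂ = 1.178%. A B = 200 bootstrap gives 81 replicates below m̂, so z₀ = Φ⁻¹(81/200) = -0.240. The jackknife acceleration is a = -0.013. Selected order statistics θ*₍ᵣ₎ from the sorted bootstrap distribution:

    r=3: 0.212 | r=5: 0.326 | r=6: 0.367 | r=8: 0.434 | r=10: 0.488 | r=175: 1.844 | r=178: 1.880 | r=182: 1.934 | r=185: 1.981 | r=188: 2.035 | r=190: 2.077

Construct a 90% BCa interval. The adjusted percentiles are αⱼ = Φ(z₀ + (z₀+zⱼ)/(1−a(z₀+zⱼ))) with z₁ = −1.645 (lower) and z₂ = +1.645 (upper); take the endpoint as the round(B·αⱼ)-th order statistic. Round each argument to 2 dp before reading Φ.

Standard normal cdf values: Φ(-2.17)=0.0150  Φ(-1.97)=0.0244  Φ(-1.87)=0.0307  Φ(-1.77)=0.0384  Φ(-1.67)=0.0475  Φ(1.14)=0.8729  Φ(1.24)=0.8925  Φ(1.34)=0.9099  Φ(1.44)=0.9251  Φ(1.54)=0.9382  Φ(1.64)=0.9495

Lower: z₀ + z₁ = -0.240 + (-1.645) = -1.885; 1 − a(z₀+z₁) = 1 − (-0.013)(-1.885) = 0.9755; argument = -0.240 + (-1.885)/0.9755 = -2.1724 → -2.17.
α₁ = Φ(-2.17) = 0.0150; rank = round(200 × 0.0150) = 3; θ*₍3₎ = 0.212.
Upper: z₀ + z₂ = 1.405; 1 − a(z₀+z₂) = 1.0183; argument = 1.1398 → 1.14; α₂ = 0.8729; rank = 175; θ*₍175₎ = 1.844.

(0.212, 1.844)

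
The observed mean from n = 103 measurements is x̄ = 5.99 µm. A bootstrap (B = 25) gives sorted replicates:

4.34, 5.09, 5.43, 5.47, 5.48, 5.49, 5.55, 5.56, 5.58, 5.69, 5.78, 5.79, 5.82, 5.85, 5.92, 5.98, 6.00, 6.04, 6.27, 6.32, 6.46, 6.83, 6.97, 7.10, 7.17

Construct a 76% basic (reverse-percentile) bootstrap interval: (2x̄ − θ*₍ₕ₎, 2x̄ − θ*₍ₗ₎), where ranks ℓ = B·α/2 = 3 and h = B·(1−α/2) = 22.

(5.15, 6.55)

Percentile endpoints at ranks 3 and 22: θ*₍3₎ = 5.43, θ*₍22₎ = 6.83.
Basic interval reflects these around x̄:
  lower = 2 × 5.99 − 6.83 = 5.15
  upper = 2 × 5.99 − 5.43 = 6.55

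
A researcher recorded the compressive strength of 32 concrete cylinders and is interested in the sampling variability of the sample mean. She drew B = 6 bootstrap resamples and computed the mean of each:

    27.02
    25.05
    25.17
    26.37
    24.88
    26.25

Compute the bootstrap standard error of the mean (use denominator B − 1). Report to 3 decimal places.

SE* = 0.874

Bootstrap SE is the standard deviation of the 6 replicate means.
Mean of replicates: (27.02 + 25.05 + 25.17 + 26.37 + 24.88 + 26.25) / 6 = 154.7400 / 6 = 25.7900
Sum of squared deviations: (+1.2300)² + (−0.7400)² + (−0.6200)² + (+0.5800)² + (−0.9100)² + (+0.4600)² = 3.8210
Variance = 3.8210 / 5 = 0.7642
SE* = √0.7642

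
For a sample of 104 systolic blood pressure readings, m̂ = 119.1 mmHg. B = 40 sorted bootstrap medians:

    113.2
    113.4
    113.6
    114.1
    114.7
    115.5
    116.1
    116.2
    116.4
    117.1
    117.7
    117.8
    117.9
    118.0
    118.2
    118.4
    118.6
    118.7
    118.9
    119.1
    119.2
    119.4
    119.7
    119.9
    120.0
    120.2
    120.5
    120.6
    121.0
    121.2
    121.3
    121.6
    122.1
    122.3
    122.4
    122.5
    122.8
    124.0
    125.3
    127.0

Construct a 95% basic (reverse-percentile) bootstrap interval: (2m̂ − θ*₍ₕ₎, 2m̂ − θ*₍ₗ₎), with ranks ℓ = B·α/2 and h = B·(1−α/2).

(112.9, 125.0)

Percentile endpoints at ranks 1 and 39: θ*₍1₎ = 113.2, θ*₍39₎ = 125.3.
Basic interval reflects these around m̂:
  lower = 2 × 119.1 − 125.3 = 112.9
  upper = 2 × 119.1 − 113.2 = 125.0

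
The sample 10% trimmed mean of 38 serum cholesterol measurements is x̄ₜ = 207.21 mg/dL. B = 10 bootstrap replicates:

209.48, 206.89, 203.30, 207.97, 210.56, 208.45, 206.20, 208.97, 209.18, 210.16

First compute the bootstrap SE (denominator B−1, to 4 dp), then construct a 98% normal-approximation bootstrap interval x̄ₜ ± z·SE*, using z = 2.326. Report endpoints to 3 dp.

Mean of replicates = 208.1160; sum of squared deviations = 42.3738; SE* = √(42.3738/9) = 2.1698
Margin = 2.326 × 2.1698 = 5.0470
Interval: 207.21 ± 5.0470

(202.163, 212.257)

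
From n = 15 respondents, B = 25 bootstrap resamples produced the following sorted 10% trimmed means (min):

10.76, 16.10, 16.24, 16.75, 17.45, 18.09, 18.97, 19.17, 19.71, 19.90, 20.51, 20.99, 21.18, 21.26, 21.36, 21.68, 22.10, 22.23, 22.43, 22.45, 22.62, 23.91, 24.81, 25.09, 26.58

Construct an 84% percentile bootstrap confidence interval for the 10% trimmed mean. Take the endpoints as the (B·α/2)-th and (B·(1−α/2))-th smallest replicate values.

(16.10, 24.81)

α = 0.16; lower rank = 25 × 0.080 = 2; upper rank = 25 × 0.920 = 23.
The 2nd smallest replicate is 16.10; the 23rd is 24.81.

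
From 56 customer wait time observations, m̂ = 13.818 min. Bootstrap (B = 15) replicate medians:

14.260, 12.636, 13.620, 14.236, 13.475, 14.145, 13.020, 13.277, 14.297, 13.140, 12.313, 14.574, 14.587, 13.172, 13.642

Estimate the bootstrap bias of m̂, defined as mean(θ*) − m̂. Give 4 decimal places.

bias = −0.1917

mean(θ*) = (14.260 + 12.636 + 13.620 + 14.236 + 13.475 + 14.145 + 13.020 + 13.277 + 14.297 + 13.140 + 12.313 + 14.574 + 14.587 + 13.172 + 13.642) / 15 = 13.62627
bias = 13.62627 − 13.818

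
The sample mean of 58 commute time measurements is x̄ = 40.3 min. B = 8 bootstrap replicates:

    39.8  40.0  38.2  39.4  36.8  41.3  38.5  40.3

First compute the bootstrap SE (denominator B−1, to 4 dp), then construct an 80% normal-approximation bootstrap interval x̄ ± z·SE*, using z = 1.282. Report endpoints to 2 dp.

(38.50, 42.10)

Mean of replicates = 39.2875; sum of squared deviations = 13.8487; SE* = √(13.8487/7) = 1.4066
Margin = 1.282 × 1.4066 = 1.803
Interval: 40.3 ± 1.803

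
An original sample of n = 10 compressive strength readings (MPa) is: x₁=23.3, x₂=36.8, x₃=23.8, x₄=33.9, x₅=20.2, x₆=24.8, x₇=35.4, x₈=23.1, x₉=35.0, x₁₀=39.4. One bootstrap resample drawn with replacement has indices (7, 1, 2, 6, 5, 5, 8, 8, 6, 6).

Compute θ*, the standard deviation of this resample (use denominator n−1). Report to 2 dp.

Resample values: 35.4, 23.3, 36.8, 24.8, 20.2, 20.2, 23.1, 23.1, 24.8, 24.8.
Mean = 25.6500; sum of squared deviations = 299.4850
s² = 299.4850 / 9 = 33.2761
s = √33.2761 = 5.77

θ* = 5.77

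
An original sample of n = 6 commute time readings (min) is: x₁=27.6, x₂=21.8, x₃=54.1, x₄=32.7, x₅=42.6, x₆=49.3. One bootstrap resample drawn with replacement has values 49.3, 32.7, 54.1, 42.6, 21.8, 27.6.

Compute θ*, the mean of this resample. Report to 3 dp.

Mean = (49.3 + 32.7 + 54.1 + 42.6 + 21.8 + 27.6) / 6 = 228.10 / 6 = 38.017

θ* = 38.017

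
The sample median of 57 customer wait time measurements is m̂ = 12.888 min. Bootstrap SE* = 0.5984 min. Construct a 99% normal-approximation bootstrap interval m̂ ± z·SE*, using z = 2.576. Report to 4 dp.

Margin = 2.576 × 0.5984 = 1.54148
Interval: 12.888 ± 1.54148

(11.3465, 14.4295)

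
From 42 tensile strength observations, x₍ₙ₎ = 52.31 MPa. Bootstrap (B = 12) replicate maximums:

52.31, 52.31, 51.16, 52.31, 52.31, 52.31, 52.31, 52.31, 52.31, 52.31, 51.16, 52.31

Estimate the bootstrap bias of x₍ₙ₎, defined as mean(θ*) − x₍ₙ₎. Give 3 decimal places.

mean(θ*) = (52.31 + 52.31 + 51.16 + 52.31 + 52.31 + 52.31 + 52.31 + 52.31 + 52.31 + 52.31 + 51.16 + 52.31) / 12 = 52.1183
bias = 52.1183 − 52.31

bias = −0.192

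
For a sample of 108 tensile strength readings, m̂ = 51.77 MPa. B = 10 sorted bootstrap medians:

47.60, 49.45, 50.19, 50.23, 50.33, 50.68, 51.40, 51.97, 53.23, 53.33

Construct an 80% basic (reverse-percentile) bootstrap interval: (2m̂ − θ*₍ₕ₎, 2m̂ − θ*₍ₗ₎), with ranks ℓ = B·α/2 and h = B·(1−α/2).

(50.31, 55.94)

Percentile endpoints at ranks 1 and 9: θ*₍1₎ = 47.60, θ*₍9₎ = 53.23.
Basic interval reflects these around m̂:
  lower = 2 × 51.77 − 53.23 = 50.31
  upper = 2 × 51.77 − 47.60 = 55.94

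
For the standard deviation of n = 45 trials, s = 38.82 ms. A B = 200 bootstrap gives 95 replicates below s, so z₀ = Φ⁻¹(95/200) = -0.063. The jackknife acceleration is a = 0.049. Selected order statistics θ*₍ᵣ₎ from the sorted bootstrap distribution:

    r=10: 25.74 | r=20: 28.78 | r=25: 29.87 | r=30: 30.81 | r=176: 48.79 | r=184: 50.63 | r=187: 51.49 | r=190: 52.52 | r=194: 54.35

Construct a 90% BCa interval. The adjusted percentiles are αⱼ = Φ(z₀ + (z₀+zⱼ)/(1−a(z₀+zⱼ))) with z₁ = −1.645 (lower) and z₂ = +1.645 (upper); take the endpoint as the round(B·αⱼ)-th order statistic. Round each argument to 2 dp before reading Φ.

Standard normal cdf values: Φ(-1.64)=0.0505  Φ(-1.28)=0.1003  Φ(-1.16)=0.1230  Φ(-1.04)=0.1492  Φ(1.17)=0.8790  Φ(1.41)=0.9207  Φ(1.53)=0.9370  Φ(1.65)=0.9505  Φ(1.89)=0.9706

(25.74, 52.52)

Lower: z₀ + z₁ = -0.063 + (-1.645) = -1.708; 1 − a(z₀+z₁) = 1 − (0.049)(-1.708) = 1.0837; argument = -0.063 + (-1.708)/1.0837 = -1.6391 → -1.64.
α₁ = Φ(-1.64) = 0.0505; rank = round(200 × 0.0505) = 10; θ*₍10₎ = 25.74.
Upper: z₀ + z₂ = 1.582; 1 − a(z₀+z₂) = 0.9225; argument = 1.6519 → 1.65; α₂ = 0.9505; rank = 190; θ*₍190₎ = 52.52.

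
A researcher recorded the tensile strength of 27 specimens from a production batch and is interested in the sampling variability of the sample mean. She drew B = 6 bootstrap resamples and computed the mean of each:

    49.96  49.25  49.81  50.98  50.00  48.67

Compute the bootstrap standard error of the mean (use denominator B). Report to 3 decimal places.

SE* = 0.711

Bootstrap SE is the standard deviation of the 6 replicate means.
Mean of replicates: (49.96 + 49.25 + 49.81 + 50.98 + 50.00 + 48.67) / 6 = 298.6700 / 6 = 49.7783
Sum of squared deviations: (+0.1817)² + (−0.5283)² + (+0.0317)² + (+1.2017)² + (+0.2217)² + (−1.1083)² = 3.0347
Variance = 3.0347 / 6 = 0.5058
SE* = √0.5058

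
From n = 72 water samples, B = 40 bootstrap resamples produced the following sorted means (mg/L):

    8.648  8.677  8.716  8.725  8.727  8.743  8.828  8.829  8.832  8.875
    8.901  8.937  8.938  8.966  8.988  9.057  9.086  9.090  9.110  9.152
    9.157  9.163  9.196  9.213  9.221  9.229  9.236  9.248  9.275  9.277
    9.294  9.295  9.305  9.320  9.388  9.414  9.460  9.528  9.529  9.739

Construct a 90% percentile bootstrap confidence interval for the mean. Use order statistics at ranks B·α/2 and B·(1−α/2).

(8.677, 9.528)

α = 0.10; lower rank = 40 × 0.050 = 2; upper rank = 40 × 0.950 = 38.
The 2nd smallest replicate is 8.677; the 38th is 9.528.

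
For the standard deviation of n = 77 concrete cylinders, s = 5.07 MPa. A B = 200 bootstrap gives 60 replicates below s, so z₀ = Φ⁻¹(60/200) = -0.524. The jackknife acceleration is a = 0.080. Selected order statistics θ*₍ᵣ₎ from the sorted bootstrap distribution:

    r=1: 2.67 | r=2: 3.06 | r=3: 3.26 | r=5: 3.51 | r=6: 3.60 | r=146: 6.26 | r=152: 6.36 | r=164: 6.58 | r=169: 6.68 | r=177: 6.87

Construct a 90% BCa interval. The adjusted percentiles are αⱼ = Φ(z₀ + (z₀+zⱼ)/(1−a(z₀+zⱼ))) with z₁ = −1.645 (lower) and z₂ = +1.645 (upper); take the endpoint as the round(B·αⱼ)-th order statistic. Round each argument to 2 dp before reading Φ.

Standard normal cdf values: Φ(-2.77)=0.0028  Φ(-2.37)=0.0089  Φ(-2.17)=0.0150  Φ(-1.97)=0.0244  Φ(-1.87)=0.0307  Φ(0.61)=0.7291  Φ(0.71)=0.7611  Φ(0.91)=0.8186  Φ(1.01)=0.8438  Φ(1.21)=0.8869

(3.06, 6.36)

Lower: z₀ + z₁ = -0.524 + (-1.645) = -2.169; 1 − a(z₀+z₁) = 1 − (0.080)(-2.169) = 1.1735; argument = -0.524 + (-2.169)/1.1735 = -2.3723 → -2.37.
α₁ = Φ(-2.37) = 0.0089; rank = round(200 × 0.0089) = 2; θ*₍2₎ = 3.06.
Upper: z₀ + z₂ = 1.121; 1 − a(z₀+z₂) = 0.9103; argument = 0.7074 → 0.71; α₂ = 0.7611; rank = 152; θ*₍152₎ = 6.36.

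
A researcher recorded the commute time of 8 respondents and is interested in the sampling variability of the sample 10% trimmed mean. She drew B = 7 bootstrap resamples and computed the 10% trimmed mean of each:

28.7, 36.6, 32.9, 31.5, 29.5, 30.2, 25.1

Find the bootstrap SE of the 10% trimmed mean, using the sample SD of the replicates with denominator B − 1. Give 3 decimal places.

Bootstrap SE is the standard deviation of the 7 replicate 10% trimmed means.
Mean of replicates: (28.7 + 36.6 + 32.9 + 31.5 + 29.5 + 30.2 + 25.1) / 7 = 214.5000 / 7 = 30.6429
Sum of squared deviations: (−1.9429)² + (+5.9571)² + (+2.2571)² + (+0.8571)² + (−1.1429)² + (−0.4429)² + (−5.5429)² = 77.3171
Variance = 77.3171 / 6 = 12.8862
SE* = √12.8862

SE* = 3.590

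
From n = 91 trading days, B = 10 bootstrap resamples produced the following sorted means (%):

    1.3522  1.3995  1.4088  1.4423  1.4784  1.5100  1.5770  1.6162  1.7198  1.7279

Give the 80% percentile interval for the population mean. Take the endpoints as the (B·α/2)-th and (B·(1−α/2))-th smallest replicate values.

α = 0.20; lower rank = 10 × 0.100 = 1; upper rank = 10 × 0.900 = 9.
The 1st smallest replicate is 1.3522; the 9th is 1.7198.

(1.3522, 1.7198)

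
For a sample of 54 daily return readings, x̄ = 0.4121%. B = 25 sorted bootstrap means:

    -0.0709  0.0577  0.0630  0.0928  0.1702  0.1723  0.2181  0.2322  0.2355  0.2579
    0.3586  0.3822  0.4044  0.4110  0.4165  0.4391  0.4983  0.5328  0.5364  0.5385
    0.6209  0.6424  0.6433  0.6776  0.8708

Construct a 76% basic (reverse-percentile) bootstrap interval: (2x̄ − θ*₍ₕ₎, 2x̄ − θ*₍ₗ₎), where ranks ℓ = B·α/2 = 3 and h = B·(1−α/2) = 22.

(0.1818, 0.7612)

Percentile endpoints at ranks 3 and 22: θ*₍3₎ = 0.0630, θ*₍22₎ = 0.6424.
Basic interval reflects these around x̄:
  lower = 2 × 0.4121 − 0.6424 = 0.1818
  upper = 2 × 0.4121 − 0.0630 = 0.7612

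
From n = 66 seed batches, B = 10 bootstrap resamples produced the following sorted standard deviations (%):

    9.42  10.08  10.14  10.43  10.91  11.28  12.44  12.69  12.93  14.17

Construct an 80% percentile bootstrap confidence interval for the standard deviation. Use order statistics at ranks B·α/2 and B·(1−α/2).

(9.42, 12.93)

α = 0.20; lower rank = 10 × 0.100 = 1; upper rank = 10 × 0.900 = 9.
The 1st smallest replicate is 9.42; the 9th is 12.93.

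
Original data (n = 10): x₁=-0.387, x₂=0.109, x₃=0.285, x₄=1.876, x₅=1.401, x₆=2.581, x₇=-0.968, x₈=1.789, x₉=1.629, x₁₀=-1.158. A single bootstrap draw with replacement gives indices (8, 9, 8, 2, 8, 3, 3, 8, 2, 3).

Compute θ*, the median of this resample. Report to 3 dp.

θ* = 0.957

Resample values: 1.789, 1.629, 1.789, 0.109, 1.789, 0.285, 0.285, 1.789, 0.109, 0.285.
Sorted: 0.109, 0.109, 0.285, 0.285, 0.285, 1.629, 1.789, 1.789, 1.789, 1.789
Median = average of the two middle values = 0.957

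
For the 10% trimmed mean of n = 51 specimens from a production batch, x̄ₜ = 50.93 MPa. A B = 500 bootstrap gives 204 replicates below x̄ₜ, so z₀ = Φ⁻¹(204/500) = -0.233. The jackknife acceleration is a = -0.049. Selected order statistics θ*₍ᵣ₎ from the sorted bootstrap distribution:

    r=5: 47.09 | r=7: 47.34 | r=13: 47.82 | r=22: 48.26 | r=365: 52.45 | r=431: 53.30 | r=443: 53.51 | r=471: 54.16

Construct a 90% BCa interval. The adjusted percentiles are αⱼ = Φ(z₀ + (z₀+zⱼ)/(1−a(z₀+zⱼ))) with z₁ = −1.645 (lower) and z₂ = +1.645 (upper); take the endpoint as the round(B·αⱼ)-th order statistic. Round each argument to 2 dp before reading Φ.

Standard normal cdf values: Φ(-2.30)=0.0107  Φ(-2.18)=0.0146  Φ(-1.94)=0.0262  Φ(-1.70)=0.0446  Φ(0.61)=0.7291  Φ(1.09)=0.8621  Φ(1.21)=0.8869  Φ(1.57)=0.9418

Lower: z₀ + z₁ = -0.233 + (-1.645) = -1.878; 1 − a(z₀+z₁) = 1 − (-0.049)(-1.878) = 0.9080; argument = -0.233 + (-1.878)/0.9080 = -2.3013 → -2.30.
α₁ = Φ(-2.30) = 0.0107; rank = round(500 × 0.0107) = 5; θ*₍5₎ = 47.09.
Upper: z₀ + z₂ = 1.412; 1 − a(z₀+z₂) = 1.0692; argument = 1.0876 → 1.09; α₂ = 0.8621; rank = 431; θ*₍431₎ = 53.30.

(47.09, 53.30)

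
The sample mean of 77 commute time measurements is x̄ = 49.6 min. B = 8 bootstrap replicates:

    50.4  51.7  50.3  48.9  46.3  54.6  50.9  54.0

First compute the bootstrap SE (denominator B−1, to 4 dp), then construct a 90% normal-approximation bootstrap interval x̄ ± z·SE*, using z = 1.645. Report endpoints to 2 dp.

Mean of replicates = 50.8875; sum of squared deviations = 49.7088; SE* = √(49.7088/7) = 2.6648
Margin = 1.645 × 2.6648 = 4.384
Interval: 49.6 ± 4.384

(45.22, 53.98)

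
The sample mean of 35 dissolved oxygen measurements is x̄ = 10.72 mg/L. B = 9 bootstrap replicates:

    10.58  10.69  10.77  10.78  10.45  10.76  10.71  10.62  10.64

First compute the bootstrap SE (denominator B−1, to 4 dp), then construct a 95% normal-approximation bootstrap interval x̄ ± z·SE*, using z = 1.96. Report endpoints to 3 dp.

Mean of replicates = 10.6667; sum of squared deviations = 0.0920; SE* = √(0.0920/8) = 0.1072
Margin = 1.96 × 0.1072 = 0.2101
Interval: 10.72 ± 0.2101

(10.510, 10.930)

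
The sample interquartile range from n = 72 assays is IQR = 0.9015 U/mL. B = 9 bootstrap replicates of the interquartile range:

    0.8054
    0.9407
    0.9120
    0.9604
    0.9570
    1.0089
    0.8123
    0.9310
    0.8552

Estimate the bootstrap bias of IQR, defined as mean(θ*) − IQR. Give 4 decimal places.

mean(θ*) = (0.8054 + 0.9407 + 0.9120 + 0.9604 + 0.9570 + 1.0089 + 0.8123 + 0.9310 + 0.8552) / 9 = 0.90921
bias = 0.90921 − 0.9015

bias = +0.0077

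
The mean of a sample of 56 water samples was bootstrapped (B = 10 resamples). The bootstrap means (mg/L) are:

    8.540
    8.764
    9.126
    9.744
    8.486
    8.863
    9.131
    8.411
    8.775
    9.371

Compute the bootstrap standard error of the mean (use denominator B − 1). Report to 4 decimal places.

SE* = 0.4229

Bootstrap SE is the standard deviation of the 10 replicate means.
Mean of replicates: (8.540 + 8.764 + 9.126 + 9.744 + 8.486 + 8.863 + 9.131 + 8.411 + 8.775 + 9.371) / 10 = 89.21100 / 10 = 8.92110
Sum of squared deviations: (−0.38110)² + (−0.15710)² + (+0.20490)² + (+0.82290)² + (−0.43510)² + (−0.05810)² + (+0.20990)² + (−0.51010)² + (−0.14610)² + (+0.44990)² = 1.60977
Variance = 1.60977 / 9 = 0.17886
SE* = √0.17886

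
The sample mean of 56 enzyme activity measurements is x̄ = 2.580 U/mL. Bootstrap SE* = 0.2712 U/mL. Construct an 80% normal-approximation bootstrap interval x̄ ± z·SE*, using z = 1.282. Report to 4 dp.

(2.2323, 2.9277)

Margin = 1.282 × 0.2712 = 0.34768
Interval: 2.580 ± 0.34768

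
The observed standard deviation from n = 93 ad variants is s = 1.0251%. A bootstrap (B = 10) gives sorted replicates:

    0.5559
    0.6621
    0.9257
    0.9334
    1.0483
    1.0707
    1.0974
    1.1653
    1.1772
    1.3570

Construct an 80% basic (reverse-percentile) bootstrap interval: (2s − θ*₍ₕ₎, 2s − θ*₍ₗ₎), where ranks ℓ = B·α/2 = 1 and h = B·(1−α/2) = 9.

Percentile endpoints at ranks 1 and 9: θ*₍1₎ = 0.5559, θ*₍9₎ = 1.1772.
Basic interval reflects these around s:
  lower = 2 × 1.0251 − 1.1772 = 0.8730
  upper = 2 × 1.0251 − 0.5559 = 1.4943

(0.8730, 1.4943)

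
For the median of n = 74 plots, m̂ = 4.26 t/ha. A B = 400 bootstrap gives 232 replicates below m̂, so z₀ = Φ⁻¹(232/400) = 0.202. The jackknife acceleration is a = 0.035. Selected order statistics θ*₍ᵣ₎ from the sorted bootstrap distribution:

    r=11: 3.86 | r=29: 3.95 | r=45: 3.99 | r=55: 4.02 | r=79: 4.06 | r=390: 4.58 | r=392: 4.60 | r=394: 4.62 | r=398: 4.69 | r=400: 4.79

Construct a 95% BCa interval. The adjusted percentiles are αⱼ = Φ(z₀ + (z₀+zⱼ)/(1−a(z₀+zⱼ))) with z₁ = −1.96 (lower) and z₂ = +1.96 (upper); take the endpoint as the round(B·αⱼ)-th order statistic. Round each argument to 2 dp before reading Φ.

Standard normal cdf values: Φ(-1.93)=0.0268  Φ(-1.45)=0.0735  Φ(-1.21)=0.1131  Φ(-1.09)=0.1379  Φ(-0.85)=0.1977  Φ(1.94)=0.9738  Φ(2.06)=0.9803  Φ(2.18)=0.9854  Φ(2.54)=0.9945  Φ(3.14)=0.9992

(3.95, 4.69)

Lower: z₀ + z₁ = 0.202 + (-1.960) = -1.758; 1 − a(z₀+z₁) = 1 − (0.035)(-1.758) = 1.0615; argument = 0.202 + (-1.758)/1.0615 = -1.4541 → -1.45.
α₁ = Φ(-1.45) = 0.0735; rank = round(400 × 0.0735) = 29; θ*₍29₎ = 3.95.
Upper: z₀ + z₂ = 2.162; 1 − a(z₀+z₂) = 0.9243; argument = 2.5410 → 2.54; α₂ = 0.9945; rank = 398; θ*₍398₎ = 4.69.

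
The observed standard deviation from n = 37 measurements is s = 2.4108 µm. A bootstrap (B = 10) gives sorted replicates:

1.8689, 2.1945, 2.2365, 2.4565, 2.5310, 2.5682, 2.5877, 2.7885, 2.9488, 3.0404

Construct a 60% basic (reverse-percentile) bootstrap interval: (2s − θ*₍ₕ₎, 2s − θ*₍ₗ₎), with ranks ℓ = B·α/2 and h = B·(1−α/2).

Percentile endpoints at ranks 2 and 8: θ*₍2₎ = 2.1945, θ*₍8₎ = 2.7885.
Basic interval reflects these around s:
  lower = 2 × 2.4108 − 2.7885 = 2.0331
  upper = 2 × 2.4108 − 2.1945 = 2.6271

(2.0331, 2.6271)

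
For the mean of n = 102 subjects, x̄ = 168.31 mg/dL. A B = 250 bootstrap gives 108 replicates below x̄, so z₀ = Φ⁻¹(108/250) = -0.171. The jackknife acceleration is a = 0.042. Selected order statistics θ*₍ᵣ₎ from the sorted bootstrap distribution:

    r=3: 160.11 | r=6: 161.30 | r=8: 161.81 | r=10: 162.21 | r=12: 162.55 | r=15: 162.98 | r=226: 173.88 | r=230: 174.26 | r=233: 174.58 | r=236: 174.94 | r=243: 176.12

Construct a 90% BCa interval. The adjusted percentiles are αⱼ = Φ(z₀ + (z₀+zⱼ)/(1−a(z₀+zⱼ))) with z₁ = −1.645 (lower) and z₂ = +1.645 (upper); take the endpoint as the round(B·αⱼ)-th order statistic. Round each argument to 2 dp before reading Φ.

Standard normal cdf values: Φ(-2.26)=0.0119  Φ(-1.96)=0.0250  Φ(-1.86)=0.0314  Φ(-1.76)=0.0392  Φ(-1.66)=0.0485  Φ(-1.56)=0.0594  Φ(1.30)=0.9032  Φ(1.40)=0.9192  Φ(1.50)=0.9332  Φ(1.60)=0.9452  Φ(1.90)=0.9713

(161.81, 174.26)

Lower: z₀ + z₁ = -0.171 + (-1.645) = -1.816; 1 − a(z₀+z₁) = 1 − (0.042)(-1.816) = 1.0763; argument = -0.171 + (-1.816)/1.0763 = -1.8583 → -1.86.
α₁ = Φ(-1.86) = 0.0314; rank = round(250 × 0.0314) = 8; θ*₍8₎ = 161.81.
Upper: z₀ + z₂ = 1.474; 1 − a(z₀+z₂) = 0.9381; argument = 1.4003 → 1.40; α₂ = 0.9192; rank = 230; θ*₍230₎ = 174.26.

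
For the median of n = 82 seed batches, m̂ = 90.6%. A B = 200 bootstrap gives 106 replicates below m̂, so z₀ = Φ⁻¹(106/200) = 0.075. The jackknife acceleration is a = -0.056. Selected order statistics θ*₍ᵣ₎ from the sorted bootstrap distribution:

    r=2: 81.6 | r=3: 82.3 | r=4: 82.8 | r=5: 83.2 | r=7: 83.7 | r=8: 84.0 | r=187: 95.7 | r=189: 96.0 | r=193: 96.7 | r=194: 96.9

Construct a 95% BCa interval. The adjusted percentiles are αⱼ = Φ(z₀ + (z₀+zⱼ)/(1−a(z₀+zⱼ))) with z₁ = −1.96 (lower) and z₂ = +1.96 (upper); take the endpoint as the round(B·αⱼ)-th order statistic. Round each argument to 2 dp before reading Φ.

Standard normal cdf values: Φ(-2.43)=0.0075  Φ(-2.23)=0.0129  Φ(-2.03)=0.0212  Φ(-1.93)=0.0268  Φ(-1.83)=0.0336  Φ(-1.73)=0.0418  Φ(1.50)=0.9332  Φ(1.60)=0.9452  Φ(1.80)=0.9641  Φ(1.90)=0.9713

(82.8, 96.9)

Lower: z₀ + z₁ = 0.075 + (-1.960) = -1.885; 1 − a(z₀+z₁) = 1 − (-0.056)(-1.885) = 0.8944; argument = 0.075 + (-1.885)/0.8944 = -2.0325 → -2.03.
α₁ = Φ(-2.03) = 0.0212; rank = round(200 × 0.0212) = 4; θ*₍4₎ = 82.8.
Upper: z₀ + z₂ = 2.035; 1 − a(z₀+z₂) = 1.1140; argument = 1.9018 → 1.90; α₂ = 0.9713; rank = 194; θ*₍194₎ = 96.9.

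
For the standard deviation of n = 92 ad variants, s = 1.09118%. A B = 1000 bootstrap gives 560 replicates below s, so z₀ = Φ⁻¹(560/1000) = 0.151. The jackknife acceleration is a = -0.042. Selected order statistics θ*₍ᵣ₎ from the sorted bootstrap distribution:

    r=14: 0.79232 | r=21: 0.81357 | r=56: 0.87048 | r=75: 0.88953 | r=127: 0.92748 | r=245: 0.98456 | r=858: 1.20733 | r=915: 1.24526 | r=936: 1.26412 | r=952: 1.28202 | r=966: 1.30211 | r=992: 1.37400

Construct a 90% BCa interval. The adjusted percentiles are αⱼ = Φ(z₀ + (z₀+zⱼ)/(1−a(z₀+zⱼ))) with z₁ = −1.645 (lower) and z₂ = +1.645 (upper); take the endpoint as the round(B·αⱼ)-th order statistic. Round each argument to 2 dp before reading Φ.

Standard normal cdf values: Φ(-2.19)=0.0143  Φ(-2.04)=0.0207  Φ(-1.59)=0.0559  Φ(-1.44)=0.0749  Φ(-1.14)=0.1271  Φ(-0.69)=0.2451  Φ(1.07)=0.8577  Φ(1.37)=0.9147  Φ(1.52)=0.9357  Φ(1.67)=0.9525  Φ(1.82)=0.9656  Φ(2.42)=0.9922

Lower: z₀ + z₁ = 0.151 + (-1.645) = -1.494; 1 − a(z₀+z₁) = 1 − (-0.042)(-1.494) = 0.9373; argument = 0.151 + (-1.494)/0.9373 = -1.4430 → -1.44.
α₁ = Φ(-1.44) = 0.0749; rank = round(1000 × 0.0749) = 75; θ*₍75₎ = 0.88953.
Upper: z₀ + z₂ = 1.796; 1 − a(z₀+z₂) = 1.0754; argument = 1.8210 → 1.82; α₂ = 0.9656; rank = 966; θ*₍966₎ = 1.30211.

(0.88953, 1.30211)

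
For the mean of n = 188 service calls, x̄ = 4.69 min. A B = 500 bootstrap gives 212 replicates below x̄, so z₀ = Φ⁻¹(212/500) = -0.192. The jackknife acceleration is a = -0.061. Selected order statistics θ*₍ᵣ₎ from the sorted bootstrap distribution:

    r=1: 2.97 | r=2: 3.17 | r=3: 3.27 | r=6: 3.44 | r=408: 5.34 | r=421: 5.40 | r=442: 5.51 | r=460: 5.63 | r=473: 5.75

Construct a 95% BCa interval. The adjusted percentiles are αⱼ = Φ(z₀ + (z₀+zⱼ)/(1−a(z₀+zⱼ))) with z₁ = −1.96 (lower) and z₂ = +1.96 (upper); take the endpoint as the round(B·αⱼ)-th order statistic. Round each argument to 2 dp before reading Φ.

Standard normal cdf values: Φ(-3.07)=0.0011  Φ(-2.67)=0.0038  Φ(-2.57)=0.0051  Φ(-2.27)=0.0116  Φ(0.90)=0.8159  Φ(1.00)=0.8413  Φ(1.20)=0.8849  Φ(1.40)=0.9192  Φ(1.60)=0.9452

(3.17, 5.63)

Lower: z₀ + z₁ = -0.192 + (-1.960) = -2.152; 1 − a(z₀+z₁) = 1 − (-0.061)(-2.152) = 0.8687; argument = -0.192 + (-2.152)/0.8687 = -2.6692 → -2.67.
α₁ = Φ(-2.67) = 0.0038; rank = round(500 × 0.0038) = 2; θ*₍2₎ = 3.17.
Upper: z₀ + z₂ = 1.768; 1 − a(z₀+z₂) = 1.1078; argument = 1.4039 → 1.40; α₂ = 0.9192; rank = 460; θ*₍460₎ = 5.63.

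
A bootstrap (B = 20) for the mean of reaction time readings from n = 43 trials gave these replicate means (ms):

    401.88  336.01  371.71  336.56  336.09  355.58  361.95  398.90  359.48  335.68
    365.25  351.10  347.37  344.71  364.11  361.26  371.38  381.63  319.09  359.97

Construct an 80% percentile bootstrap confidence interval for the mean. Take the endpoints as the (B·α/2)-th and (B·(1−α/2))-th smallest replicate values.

(335.68, 381.63)

Sorted replicates: 319.09, 335.68, 336.01, 336.09, 336.56, 344.71, 347.37, 351.10, 355.58, 359.48, 359.97, 361.26, 361.95, 364.11, 365.25, 371.38, 371.71, 381.63, 398.90, 401.88
α = 0.20; lower rank = 20 × 0.100 = 2; upper rank = 20 × 0.900 = 18.
The 2nd smallest replicate is 335.68; the 18th is 381.63.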